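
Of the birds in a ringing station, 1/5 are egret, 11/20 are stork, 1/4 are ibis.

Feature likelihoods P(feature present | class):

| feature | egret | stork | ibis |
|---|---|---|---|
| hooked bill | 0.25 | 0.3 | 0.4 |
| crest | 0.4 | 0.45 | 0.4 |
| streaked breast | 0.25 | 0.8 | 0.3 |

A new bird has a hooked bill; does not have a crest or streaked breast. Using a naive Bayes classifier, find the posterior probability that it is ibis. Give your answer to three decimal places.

egret: 0.2 × 0.25 × (1−0.4) × (1−0.25) = 0.0225
stork: 0.55 × 0.3 × (1−0.45) × (1−0.8) = 0.01815
ibis: 0.25 × 0.4 × (1−0.4) × (1−0.3) = 0.042
P(ibis | x) = 0.042 / 0.08265 ≈ 0.508

0.508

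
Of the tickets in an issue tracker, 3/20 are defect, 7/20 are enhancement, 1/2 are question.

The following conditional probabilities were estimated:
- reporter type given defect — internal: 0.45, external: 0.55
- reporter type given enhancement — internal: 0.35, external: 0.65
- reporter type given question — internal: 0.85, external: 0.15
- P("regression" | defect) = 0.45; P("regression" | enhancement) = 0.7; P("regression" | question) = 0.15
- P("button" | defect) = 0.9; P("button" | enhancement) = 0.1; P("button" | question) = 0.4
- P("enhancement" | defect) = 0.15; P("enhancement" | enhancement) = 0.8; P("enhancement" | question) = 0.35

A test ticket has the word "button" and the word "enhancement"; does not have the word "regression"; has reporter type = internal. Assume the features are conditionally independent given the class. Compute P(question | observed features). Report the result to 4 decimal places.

0.8641

defect: 0.15 × 0.45 × (1−0.45) × 0.9 × 0.15 = 0.005011875
enhancement: 0.35 × 0.35 × (1−0.7) × 0.1 × 0.8 = 0.00294
question: 0.5 × 0.85 × (1−0.15) × 0.4 × 0.35 = 0.050575
P(question | x) = 0.050575 / 0.058526875 ≈ 0.8641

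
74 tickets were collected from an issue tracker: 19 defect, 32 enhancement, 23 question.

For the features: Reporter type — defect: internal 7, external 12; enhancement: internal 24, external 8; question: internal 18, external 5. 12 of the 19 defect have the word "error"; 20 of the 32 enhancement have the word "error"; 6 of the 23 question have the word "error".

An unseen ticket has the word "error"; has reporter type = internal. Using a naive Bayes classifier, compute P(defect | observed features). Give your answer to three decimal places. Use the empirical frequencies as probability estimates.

defect: (19/74) × (7/19) × (12/19) ≈ 0.059744
enhancement: (32/74) × (24/32) × (20/32) ≈ 0.202703
question: (23/74) × (18/23) × (6/23) ≈ 0.0634548
P(defect | x) = 0.059744 / 0.3259018 ≈ 0.183

0.183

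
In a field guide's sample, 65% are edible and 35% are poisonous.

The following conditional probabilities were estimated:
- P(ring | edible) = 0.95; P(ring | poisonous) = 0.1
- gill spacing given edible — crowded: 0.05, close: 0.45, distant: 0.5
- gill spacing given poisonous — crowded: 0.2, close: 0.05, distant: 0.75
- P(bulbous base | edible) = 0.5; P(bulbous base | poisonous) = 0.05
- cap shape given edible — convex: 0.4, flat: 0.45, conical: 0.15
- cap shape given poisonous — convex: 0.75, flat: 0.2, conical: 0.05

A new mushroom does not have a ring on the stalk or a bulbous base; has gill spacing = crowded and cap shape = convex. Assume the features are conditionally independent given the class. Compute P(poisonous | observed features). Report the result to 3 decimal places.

edible: 0.65 × (1−0.95) × 0.05 × (1−0.5) × 0.4 = 0.000325
poisonous: 0.35 × (1−0.1) × 0.2 × (1−0.05) × 0.75 = 0.0448875
P(poisonous | x) = 0.0448875 / 0.0452125 ≈ 0.993

0.993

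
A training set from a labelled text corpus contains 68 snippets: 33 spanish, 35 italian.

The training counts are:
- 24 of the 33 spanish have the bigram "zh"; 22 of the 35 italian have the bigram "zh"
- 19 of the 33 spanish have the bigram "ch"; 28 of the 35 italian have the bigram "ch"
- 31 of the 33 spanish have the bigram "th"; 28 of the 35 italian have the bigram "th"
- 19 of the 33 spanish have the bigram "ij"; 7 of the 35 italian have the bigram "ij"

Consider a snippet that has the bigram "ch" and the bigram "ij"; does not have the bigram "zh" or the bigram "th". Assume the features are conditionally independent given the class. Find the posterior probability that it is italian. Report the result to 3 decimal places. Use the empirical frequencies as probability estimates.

0.697

spanish: (33/68) × (9/33) × (19/33) × (2/33) × (19/33) ≈ 0.00265907
italian: (35/68) × (13/35) × (28/35) × (7/35) × (7/35) ≈ 0.00611765
P(italian | x) = 0.00611765 / 0.00877672 ≈ 0.697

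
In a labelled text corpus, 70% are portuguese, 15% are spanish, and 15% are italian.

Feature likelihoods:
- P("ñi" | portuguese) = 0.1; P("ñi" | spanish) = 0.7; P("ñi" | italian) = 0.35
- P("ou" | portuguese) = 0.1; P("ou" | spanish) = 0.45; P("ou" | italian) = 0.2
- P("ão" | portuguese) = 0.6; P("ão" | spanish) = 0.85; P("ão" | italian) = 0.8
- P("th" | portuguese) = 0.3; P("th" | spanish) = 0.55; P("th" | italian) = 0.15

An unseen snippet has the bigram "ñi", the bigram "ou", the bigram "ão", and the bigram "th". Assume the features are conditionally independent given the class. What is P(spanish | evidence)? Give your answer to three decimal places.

portuguese: 0.7 × 0.1 × 0.1 × 0.6 × 0.3 = 0.00126
spanish: 0.15 × 0.7 × 0.45 × 0.85 × 0.55 = 0.022089375
italian: 0.15 × 0.35 × 0.2 × 0.8 × 0.15 = 0.00126
P(spanish | x) = 0.022089375 / 0.024609375 ≈ 0.898

0.898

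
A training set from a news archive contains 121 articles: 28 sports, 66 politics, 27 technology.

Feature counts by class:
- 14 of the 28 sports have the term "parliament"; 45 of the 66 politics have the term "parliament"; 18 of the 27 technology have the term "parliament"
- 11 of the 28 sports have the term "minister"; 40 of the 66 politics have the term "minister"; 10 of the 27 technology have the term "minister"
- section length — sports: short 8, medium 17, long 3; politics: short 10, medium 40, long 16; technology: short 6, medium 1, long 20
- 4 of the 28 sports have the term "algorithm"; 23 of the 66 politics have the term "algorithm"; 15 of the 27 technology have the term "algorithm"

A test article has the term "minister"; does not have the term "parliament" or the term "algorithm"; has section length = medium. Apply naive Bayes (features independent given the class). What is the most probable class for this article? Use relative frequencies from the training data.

politics

sports: (28/121) × (14/28) × (11/28) × (17/28) × (24/28) ≈ 0.0236549
politics: (66/121) × (21/66) × (40/66) × (40/66) × (43/66) ≈ 0.0415327
technology: (27/121) × (9/27) × (10/27) × (1/27) × (12/27) ≈ 0.000453468
Highest score → politics.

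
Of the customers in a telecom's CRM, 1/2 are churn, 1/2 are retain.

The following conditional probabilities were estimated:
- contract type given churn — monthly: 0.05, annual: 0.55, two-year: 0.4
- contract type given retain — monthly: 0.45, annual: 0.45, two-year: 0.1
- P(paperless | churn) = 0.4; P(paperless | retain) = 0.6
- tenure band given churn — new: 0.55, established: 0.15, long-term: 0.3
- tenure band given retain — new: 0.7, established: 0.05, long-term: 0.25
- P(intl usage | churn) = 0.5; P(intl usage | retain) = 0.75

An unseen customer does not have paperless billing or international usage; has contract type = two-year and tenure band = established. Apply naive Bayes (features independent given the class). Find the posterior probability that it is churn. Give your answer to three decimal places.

churn: 0.5 × 0.4 × (1−0.4) × 0.15 × (1−0.5) = 0.009
retain: 0.5 × 0.1 × (1−0.6) × 0.05 × (1−0.75) = 0.00025
P(churn | x) = 0.009 / 0.00925 ≈ 0.973

0.973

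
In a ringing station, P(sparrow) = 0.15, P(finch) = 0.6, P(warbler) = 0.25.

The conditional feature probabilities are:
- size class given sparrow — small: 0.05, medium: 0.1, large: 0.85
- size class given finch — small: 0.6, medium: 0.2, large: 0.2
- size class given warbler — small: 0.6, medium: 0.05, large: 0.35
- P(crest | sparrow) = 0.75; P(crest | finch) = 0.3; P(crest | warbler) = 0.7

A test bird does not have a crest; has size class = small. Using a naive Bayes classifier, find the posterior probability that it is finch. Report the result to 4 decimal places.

sparrow: 0.15 × 0.05 × (1−0.75) = 0.001875
finch: 0.6 × 0.6 × (1−0.3) = 0.252
warbler: 0.25 × 0.6 × (1−0.7) = 0.045
P(finch | x) = 0.252 / 0.298875 ≈ 0.8432

0.8432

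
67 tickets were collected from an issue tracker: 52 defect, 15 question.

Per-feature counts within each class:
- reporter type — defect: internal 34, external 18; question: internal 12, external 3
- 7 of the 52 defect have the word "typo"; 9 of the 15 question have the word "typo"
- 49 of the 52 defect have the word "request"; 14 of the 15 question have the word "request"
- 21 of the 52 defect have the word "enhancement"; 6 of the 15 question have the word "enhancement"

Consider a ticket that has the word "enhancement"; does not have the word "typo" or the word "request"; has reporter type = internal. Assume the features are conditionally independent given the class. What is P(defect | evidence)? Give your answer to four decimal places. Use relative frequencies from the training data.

0.8427

defect: (52/67) × (34/52) × (45/52) × (3/52) × (21/52) ≈ 0.0102317
question: (15/67) × (12/15) × (6/15) × (1/15) × (6/15) ≈ 0.00191045
P(defect | x) = 0.0102317 / 0.01214215 ≈ 0.8427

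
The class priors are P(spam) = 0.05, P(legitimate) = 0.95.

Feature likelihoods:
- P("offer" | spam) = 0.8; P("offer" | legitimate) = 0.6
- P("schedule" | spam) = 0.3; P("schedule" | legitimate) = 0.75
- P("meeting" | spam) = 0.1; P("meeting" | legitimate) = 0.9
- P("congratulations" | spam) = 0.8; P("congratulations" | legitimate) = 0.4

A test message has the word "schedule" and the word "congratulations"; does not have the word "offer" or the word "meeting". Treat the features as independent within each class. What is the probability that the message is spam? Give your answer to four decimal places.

0.1593

spam: 0.05 × (1−0.8) × 0.3 × (1−0.1) × 0.8 = 0.00216
legitimate: 0.95 × (1−0.6) × 0.75 × (1−0.9) × 0.4 = 0.0114
P(spam | x) = 0.00216 / 0.01356 ≈ 0.1593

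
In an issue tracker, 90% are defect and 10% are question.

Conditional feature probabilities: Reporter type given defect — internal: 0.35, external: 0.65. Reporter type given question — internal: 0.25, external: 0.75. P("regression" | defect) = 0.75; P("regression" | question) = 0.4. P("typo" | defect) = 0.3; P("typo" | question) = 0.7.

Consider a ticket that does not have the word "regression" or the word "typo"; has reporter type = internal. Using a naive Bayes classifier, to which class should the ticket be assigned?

defect: 0.9 × 0.35 × (1−0.75) × (1−0.3) = 0.055125
question: 0.1 × 0.25 × (1−0.4) × (1−0.7) = 0.0045
Highest score → defect.

defect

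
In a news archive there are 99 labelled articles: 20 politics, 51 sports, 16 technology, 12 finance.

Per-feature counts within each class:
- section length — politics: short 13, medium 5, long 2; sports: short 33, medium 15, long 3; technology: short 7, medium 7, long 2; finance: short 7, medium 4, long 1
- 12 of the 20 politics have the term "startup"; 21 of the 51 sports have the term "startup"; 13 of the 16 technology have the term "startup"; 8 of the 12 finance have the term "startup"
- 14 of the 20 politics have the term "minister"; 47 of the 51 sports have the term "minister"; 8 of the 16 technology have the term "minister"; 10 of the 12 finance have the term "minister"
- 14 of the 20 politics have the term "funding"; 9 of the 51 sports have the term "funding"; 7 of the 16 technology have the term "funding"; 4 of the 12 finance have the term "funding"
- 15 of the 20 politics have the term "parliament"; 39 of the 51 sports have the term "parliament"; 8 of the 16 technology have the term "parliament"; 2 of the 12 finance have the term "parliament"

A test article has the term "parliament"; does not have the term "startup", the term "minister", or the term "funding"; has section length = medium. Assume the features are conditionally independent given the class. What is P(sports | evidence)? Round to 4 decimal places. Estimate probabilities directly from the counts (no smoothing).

0.5587

politics: (20/99) × (5/20) × (8/20) × (6/20) × (6/20) × (15/20) ≈ 0.00136364
sports: (51/99) × (15/51) × (30/51) × (4/51) × (42/51) × (39/51) ≈ 0.00440221
technology: (16/99) × (7/16) × (3/16) × (8/16) × (9/16) × (8/16) ≈ 0.00186435
finance: (12/99) × (4/12) × (4/12) × (2/12) × (8/12) × (2/12) ≈ 0.000249408
P(sports | x) = 0.00440221 / 0.007879608 ≈ 0.5587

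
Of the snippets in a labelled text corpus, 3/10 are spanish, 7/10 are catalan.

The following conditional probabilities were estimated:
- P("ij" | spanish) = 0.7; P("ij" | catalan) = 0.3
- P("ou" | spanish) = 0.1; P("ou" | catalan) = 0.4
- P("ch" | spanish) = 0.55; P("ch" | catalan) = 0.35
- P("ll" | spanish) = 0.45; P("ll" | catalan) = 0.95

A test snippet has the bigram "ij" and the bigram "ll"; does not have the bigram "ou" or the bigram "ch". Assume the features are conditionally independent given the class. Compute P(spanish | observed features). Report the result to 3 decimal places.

spanish: 0.3 × 0.7 × (1−0.1) × (1−0.55) × 0.45 = 0.0382725
catalan: 0.7 × 0.3 × (1−0.4) × (1−0.35) × 0.95 = 0.077805
P(spanish | x) = 0.0382725 / 0.1160775 ≈ 0.330

0.330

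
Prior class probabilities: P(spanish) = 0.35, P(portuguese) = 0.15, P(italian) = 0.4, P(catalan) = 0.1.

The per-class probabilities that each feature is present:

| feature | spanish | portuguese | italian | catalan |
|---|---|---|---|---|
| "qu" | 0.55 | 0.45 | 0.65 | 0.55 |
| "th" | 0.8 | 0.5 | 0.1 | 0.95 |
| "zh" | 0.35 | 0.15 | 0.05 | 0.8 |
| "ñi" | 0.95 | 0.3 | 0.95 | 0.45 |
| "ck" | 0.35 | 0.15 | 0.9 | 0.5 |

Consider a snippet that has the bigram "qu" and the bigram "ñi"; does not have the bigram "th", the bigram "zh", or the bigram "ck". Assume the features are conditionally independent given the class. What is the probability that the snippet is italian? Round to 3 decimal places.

spanish: 0.35 × 0.55 × (1−0.8) × (1−0.35) × 0.95 × (1−0.35) = 0.0154529375
portuguese: 0.15 × 0.45 × (1−0.5) × (1−0.15) × 0.3 × (1−0.15) = 0.0073153125
italian: 0.4 × 0.65 × (1−0.1) × (1−0.05) × 0.95 × (1−0.9) = 0.0211185
catalan: 0.1 × 0.55 × (1−0.95) × (1−0.8) × 0.45 × (1−0.5) = 0.00012375
P(italian | x) = 0.0211185 / 0.0440105 ≈ 0.480

0.480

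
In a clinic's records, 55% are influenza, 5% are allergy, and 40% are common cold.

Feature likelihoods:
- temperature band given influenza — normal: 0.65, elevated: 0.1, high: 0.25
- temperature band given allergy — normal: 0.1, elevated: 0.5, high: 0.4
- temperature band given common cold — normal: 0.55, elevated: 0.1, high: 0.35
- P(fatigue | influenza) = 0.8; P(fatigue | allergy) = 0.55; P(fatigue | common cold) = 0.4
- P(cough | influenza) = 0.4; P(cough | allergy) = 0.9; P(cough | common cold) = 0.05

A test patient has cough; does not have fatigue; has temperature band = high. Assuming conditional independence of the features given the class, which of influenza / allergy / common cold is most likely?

influenza: 0.55 × 0.25 × (1−0.8) × 0.4 = 0.011
allergy: 0.05 × 0.4 × (1−0.55) × 0.9 = 0.0081
common cold: 0.4 × 0.35 × (1−0.4) × 0.05 = 0.0042
Highest score → influenza.

influenza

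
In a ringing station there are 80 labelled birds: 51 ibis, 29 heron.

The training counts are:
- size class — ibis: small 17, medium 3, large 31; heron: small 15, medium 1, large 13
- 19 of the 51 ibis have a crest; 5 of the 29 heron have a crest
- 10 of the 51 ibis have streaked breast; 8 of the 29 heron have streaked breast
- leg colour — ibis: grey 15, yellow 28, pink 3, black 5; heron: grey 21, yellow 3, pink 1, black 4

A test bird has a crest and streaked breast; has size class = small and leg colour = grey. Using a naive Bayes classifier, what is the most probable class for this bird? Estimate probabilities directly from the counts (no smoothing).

heron

ibis: (51/80) × (17/51) × (19/51) × (10/51) × (15/51) ≈ 0.00456555
heron: (29/80) × (15/29) × (5/29) × (8/29) × (21/29) ≈ 0.00645783
Highest score → heron.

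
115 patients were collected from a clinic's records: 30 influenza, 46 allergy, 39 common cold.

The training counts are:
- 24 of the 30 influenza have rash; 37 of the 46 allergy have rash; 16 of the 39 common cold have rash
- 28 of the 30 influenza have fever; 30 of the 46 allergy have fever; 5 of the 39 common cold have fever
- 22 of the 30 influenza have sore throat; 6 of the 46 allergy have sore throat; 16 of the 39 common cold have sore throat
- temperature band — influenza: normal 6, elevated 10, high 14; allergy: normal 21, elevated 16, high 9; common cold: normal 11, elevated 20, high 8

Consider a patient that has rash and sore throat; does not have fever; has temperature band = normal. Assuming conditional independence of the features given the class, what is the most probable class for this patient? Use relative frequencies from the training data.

influenza: (30/115) × (24/30) × (2/30) × (22/30) × (6/30) ≈ 0.00204058
allergy: (46/115) × (37/46) × (16/46) × (6/46) × (21/46) ≈ 0.00666378
common cold: (39/115) × (16/39) × (34/39) × (16/39) × (11/39) ≈ 0.0140352
Highest score → common cold.

common cold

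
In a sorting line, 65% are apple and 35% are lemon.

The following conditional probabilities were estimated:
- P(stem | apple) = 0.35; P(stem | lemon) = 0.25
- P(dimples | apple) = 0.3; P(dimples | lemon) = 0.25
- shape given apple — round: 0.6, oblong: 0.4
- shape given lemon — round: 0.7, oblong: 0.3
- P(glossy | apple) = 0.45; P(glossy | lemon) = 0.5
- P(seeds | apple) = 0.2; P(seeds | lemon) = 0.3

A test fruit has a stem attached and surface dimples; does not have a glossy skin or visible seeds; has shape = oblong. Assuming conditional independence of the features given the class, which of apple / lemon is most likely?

apple

apple: 0.65 × 0.35 × 0.3 × 0.4 × (1−0.45) × (1−0.2) = 0.012012
lemon: 0.35 × 0.25 × 0.25 × 0.3 × (1−0.5) × (1−0.3) = 0.002296875
Highest score → apple.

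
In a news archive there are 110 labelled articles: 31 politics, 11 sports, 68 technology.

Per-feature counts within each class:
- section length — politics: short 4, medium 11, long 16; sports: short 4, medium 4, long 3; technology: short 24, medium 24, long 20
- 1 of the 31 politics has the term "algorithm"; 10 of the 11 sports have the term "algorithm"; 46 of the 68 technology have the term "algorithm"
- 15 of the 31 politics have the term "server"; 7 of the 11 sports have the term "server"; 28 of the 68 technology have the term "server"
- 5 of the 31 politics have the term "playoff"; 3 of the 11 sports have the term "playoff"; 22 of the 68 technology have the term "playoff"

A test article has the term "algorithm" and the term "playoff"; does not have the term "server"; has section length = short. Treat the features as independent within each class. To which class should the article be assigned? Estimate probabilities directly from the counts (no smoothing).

politics: (31/110) × (4/31) × (1/31) × (16/31) × (5/31) ≈ 0.00009765
sports: (11/110) × (4/11) × (10/11) × (4/11) × (3/11) ≈ 0.00327846
technology: (68/110) × (24/68) × (46/68) × (40/68) × (22/68) ≈ 0.0280887
Highest score → technology.

technology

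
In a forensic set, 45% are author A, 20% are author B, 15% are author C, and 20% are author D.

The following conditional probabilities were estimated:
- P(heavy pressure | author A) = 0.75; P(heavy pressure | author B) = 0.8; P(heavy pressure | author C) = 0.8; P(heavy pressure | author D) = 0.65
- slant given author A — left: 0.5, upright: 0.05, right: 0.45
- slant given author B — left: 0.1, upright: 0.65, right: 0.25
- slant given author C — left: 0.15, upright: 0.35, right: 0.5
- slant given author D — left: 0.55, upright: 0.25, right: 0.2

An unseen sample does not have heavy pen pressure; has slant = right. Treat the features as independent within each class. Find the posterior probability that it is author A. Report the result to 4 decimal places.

author A: 0.45 × (1−0.75) × 0.45 = 0.050625
author B: 0.2 × (1−0.8) × 0.25 = 0.01
author C: 0.15 × (1−0.8) × 0.5 = 0.015
author D: 0.2 × (1−0.65) × 0.2 = 0.014
P(author A | x) = 0.050625 / 0.089625 ≈ 0.5649

0.5649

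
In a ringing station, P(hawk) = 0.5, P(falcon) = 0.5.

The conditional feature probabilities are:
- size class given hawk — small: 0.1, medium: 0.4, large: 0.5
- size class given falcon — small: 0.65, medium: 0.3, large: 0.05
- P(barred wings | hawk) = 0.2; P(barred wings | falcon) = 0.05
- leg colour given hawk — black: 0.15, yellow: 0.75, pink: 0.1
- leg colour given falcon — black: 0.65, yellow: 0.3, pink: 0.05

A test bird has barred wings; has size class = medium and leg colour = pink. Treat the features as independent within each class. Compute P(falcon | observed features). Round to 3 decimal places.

hawk: 0.5 × 0.4 × 0.2 × 0.1 = 0.004
falcon: 0.5 × 0.3 × 0.05 × 0.05 = 0.000375
P(falcon | x) = 0.000375 / 0.004375 ≈ 0.086

0.086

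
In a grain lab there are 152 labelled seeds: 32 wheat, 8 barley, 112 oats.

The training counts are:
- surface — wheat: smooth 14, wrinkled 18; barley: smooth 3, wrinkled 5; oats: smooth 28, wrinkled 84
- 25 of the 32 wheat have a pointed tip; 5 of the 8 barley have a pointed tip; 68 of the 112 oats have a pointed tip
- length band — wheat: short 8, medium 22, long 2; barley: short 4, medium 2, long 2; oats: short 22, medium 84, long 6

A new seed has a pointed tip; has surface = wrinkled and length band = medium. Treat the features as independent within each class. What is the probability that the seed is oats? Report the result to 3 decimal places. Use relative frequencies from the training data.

wheat: (32/152) × (18/32) × (25/32) × (22/32) ≈ 0.0636051
barley: (8/152) × (5/8) × (5/8) × (2/8) ≈ 0.0051398
oats: (112/152) × (84/112) × (68/112) × (84/112) ≈ 0.251645
P(oats | x) = 0.251645 / 0.3203899 ≈ 0.785

0.785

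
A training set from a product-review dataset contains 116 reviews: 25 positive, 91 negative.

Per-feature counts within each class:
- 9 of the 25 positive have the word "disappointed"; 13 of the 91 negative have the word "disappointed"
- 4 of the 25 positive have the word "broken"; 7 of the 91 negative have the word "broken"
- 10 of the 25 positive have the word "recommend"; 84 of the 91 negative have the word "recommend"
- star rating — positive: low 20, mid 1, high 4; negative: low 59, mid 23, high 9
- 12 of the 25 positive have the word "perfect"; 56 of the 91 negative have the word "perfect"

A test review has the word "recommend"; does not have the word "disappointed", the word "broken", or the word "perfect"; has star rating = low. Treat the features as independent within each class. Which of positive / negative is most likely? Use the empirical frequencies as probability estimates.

positive: (25/116) × (16/25) × (21/25) × (10/25) × (20/25) × (13/25) ≈ 0.0192794
negative: (91/116) × (78/91) × (84/91) × (84/91) × (59/91) × (35/91) ≈ 0.142873
Highest score → negative.

negative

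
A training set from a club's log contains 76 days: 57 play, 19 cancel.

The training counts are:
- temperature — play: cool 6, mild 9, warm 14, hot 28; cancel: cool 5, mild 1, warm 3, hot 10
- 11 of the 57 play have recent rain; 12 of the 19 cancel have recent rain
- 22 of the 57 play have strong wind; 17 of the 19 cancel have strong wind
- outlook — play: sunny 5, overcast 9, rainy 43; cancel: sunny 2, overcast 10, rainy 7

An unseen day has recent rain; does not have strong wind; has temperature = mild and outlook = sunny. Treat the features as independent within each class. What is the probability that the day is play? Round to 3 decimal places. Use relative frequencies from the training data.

0.930

play: (57/76) × (9/57) × (11/57) × (35/57) × (5/57) ≈ 0.00123093
cancel: (19/76) × (1/19) × (12/19) × (2/19) × (2/19) ≈ 0.0000920803
P(play | x) = 0.00123093 / 0.0013230103 ≈ 0.930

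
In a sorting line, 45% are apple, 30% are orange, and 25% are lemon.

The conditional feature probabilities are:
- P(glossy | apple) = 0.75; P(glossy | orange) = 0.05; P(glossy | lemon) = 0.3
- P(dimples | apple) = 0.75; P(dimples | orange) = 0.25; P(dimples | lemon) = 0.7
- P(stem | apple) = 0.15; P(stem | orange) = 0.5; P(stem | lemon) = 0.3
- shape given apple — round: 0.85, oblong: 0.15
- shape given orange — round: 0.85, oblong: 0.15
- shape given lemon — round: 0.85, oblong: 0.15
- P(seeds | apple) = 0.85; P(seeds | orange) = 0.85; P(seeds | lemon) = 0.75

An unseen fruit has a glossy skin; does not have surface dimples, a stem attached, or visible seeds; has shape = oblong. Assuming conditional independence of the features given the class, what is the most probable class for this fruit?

apple: 0.45 × 0.75 × (1−0.75) × (1−0.15) × 0.15 × (1−0.85) = 0.001613671875
orange: 0.3 × 0.05 × (1−0.25) × (1−0.5) × 0.15 × (1−0.85) = 0.0001265625
lemon: 0.25 × 0.3 × (1−0.7) × (1−0.3) × 0.15 × (1−0.75) = 0.000590625
Highest score → apple.

apple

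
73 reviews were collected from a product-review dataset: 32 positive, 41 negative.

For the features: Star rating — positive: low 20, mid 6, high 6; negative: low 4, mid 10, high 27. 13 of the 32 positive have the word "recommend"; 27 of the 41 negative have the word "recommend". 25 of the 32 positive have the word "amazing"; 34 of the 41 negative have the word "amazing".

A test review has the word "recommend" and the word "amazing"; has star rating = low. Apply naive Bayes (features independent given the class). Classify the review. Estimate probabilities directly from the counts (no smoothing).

positive: (32/73) × (20/32) × (13/32) × (25/32) ≈ 0.0869542
negative: (41/73) × (4/41) × (27/41) × (34/41) ≈ 0.0299235
Highest score → positive.

positive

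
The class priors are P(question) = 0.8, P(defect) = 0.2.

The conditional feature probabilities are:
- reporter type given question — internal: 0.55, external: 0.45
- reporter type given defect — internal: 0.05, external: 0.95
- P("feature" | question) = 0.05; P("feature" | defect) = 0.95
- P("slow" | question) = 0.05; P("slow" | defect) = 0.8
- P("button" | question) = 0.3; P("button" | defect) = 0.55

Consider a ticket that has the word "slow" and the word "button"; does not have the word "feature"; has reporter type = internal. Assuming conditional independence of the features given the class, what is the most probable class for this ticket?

question

question: 0.8 × 0.55 × (1−0.05) × 0.05 × 0.3 = 0.00627
defect: 0.2 × 0.05 × (1−0.95) × 0.8 × 0.55 = 0.00022
Highest score → question.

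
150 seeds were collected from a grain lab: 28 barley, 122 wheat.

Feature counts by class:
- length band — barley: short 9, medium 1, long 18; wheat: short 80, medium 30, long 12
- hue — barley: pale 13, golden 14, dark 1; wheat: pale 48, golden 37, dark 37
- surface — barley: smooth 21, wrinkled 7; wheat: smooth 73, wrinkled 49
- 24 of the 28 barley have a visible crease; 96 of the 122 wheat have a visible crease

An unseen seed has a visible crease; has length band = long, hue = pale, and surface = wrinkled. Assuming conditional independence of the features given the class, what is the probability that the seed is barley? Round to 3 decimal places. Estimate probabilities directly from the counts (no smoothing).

0.545

barley: (28/150) × (18/28) × (13/28) × (7/28) × (24/28) ≈ 0.0119388
wheat: (122/150) × (12/122) × (48/122) × (49/122) × (96/122) ≈ 0.00994762
P(barley | x) = 0.0119388 / 0.02188642 ≈ 0.545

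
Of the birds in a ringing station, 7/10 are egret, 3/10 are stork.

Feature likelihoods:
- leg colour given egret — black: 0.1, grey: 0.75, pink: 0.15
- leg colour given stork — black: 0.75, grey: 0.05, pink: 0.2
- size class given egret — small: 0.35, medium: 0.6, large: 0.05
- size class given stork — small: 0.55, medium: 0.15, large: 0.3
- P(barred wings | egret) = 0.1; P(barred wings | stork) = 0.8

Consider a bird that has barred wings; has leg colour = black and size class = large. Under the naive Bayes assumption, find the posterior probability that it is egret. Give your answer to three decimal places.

egret: 0.7 × 0.1 × 0.05 × 0.1 = 0.00035
stork: 0.3 × 0.75 × 0.3 × 0.8 = 0.054
P(egret | x) = 0.00035 / 0.05435 ≈ 0.006

0.006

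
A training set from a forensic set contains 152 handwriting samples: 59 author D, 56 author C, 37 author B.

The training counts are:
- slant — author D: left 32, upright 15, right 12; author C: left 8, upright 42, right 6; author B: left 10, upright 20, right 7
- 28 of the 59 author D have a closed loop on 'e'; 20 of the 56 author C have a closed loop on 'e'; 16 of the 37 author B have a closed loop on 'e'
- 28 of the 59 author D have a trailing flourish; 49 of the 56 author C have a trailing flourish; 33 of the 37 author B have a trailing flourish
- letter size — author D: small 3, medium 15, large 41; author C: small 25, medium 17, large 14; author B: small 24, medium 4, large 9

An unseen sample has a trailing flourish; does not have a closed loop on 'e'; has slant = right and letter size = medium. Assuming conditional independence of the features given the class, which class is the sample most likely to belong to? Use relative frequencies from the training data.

author D: (59/152) × (12/59) × (31/59) × (28/59) × (15/59) ≈ 0.00500487
author C: (56/152) × (6/56) × (36/56) × (49/56) × (17/56) ≈ 0.00674048
author B: (37/152) × (7/37) × (21/37) × (33/37) × (4/37) ≈ 0.00252024
Highest score → author C.

author C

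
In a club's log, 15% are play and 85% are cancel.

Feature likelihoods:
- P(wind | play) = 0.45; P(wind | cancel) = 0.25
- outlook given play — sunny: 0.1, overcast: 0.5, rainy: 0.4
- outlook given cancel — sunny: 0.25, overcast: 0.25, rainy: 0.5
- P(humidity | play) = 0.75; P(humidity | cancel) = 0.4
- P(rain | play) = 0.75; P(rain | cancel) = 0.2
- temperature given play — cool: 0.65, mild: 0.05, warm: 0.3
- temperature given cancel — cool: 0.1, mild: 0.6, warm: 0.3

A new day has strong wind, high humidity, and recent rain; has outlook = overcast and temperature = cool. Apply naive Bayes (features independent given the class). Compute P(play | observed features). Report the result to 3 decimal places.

play: 0.15 × 0.45 × 0.5 × 0.75 × 0.75 × 0.65 = 0.01233984375
cancel: 0.85 × 0.25 × 0.25 × 0.4 × 0.2 × 0.1 = 0.000425
P(play | x) = 0.01233984375 / 0.01276484375 ≈ 0.967

0.967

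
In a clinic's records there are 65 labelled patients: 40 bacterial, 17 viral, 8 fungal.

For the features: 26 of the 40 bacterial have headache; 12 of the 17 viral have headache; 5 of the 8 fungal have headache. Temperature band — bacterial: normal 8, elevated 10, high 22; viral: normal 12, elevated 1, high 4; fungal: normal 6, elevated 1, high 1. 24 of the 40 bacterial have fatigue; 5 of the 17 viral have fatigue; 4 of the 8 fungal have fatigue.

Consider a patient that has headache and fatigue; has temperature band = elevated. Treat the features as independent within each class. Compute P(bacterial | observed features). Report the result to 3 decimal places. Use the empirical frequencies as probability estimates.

0.882

bacterial: (40/65) × (26/40) × (10/40) × (24/40) = 0.06
viral: (17/65) × (12/17) × (1/17) × (5/17) ≈ 0.00319404
fungal: (8/65) × (5/8) × (1/8) × (4/8) ≈ 0.00480769
P(bacterial | x) = 0.06 / 0.06800173 ≈ 0.882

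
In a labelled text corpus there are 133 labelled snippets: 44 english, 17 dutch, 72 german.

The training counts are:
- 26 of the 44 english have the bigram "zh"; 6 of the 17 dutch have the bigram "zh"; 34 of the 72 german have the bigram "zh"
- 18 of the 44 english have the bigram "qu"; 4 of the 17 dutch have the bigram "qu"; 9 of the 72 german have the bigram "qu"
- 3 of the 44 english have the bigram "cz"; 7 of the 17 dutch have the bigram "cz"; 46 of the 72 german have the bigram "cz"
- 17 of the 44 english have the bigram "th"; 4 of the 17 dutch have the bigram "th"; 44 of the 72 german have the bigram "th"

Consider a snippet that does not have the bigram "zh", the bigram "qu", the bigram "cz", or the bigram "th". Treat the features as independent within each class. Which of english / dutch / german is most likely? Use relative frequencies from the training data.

english

english: (44/133) × (18/44) × (26/44) × (41/44) × (27/44) ≈ 0.0457282
dutch: (17/133) × (11/17) × (13/17) × (10/17) × (13/17) ≈ 0.0284499
german: (72/133) × (38/72) × (63/72) × (26/72) × (28/72) ≈ 0.035108
Highest score → english.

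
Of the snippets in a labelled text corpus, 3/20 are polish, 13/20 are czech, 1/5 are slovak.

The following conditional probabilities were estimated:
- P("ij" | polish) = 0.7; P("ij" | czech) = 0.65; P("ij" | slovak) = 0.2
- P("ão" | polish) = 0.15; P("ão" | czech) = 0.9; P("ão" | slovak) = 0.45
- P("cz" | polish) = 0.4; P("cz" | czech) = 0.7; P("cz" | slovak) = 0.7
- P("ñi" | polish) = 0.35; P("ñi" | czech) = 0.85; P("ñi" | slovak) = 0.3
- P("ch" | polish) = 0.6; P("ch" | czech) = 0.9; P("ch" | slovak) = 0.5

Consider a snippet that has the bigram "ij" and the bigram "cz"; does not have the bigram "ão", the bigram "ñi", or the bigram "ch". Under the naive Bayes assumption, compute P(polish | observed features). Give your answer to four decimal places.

0.6141

polish: 0.15 × 0.7 × (1−0.15) × 0.4 × (1−0.35) × (1−0.6) = 0.009282
czech: 0.65 × 0.65 × (1−0.9) × 0.7 × (1−0.85) × (1−0.9) = 0.000443625
slovak: 0.2 × 0.2 × (1−0.45) × 0.7 × (1−0.3) × (1−0.5) = 0.00539
P(polish | x) = 0.009282 / 0.015115625 ≈ 0.6141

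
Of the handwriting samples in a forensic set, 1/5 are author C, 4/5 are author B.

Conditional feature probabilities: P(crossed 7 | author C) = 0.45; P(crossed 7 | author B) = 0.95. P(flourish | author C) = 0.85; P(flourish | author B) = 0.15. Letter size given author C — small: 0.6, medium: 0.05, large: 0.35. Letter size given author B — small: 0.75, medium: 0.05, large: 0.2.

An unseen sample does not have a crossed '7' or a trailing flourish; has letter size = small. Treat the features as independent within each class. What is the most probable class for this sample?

author C: 0.2 × (1−0.45) × (1−0.85) × 0.6 = 0.0099
author B: 0.8 × (1−0.95) × (1−0.15) × 0.75 = 0.0255
Highest score → author B.

author B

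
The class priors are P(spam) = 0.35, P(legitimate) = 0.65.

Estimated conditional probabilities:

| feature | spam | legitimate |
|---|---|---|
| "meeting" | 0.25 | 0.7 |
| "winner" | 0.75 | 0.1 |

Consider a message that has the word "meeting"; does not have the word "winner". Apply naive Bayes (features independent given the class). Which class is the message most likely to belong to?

legitimate

spam: 0.35 × 0.25 × (1−0.75) = 0.021875
legitimate: 0.65 × 0.7 × (1−0.1) = 0.4095
Highest score → legitimate.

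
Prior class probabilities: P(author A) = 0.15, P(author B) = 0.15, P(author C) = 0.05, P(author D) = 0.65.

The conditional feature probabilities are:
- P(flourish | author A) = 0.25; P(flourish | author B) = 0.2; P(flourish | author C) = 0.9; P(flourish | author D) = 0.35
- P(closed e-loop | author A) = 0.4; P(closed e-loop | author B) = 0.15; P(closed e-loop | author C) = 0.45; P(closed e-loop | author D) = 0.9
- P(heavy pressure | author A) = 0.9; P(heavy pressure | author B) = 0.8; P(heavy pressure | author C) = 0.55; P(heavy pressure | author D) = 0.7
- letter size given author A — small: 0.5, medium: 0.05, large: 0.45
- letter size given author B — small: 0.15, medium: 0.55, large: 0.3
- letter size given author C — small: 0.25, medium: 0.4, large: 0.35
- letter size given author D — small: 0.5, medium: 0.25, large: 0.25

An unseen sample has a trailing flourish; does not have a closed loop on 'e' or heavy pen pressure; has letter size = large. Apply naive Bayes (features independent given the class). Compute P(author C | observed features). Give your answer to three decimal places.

author A: 0.15 × 0.25 × (1−0.4) × (1−0.9) × 0.45 = 0.0010125
author B: 0.15 × 0.2 × (1−0.15) × (1−0.8) × 0.3 = 0.00153
author C: 0.05 × 0.9 × (1−0.45) × (1−0.55) × 0.35 = 0.003898125
author D: 0.65 × 0.35 × (1−0.9) × (1−0.7) × 0.25 = 0.00170625
P(author C | x) = 0.003898125 / 0.008146875 ≈ 0.478

0.478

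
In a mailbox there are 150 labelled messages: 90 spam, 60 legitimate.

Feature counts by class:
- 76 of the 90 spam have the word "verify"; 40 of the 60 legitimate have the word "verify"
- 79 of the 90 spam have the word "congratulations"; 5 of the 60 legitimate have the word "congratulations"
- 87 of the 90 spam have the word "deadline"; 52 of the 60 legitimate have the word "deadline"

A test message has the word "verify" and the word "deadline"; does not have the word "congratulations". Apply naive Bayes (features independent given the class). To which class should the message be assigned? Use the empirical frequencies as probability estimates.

legitimate

spam: (90/150) × (76/90) × (11/90) × (87/90) ≈ 0.0598617
legitimate: (60/150) × (40/60) × (55/60) × (52/60) ≈ 0.211852
Highest score → legitimate.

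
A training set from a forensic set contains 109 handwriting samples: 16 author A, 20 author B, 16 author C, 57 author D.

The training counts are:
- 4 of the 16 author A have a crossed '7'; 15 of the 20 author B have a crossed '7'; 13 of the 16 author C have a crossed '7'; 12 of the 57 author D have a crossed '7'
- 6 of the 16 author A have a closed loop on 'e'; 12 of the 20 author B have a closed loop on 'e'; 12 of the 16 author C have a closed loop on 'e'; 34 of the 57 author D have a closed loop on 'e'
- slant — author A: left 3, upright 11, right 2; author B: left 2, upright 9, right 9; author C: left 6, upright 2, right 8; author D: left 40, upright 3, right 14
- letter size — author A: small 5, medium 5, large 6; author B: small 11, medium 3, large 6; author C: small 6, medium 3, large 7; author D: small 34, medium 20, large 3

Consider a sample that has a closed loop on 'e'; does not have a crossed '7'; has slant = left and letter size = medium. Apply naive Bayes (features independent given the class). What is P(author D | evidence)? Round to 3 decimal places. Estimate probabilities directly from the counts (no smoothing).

author A: (16/109) × (12/16) × (6/16) × (3/16) × (5/16) ≈ 0.00241901
author B: (20/109) × (5/20) × (12/20) × (2/20) × (3/20) ≈ 0.000412844
author C: (16/109) × (3/16) × (12/16) × (6/16) × (3/16) ≈ 0.0014514
author D: (57/109) × (45/57) × (34/57) × (40/57) × (20/57) ≈ 0.060636
P(author D | x) = 0.060636 / 0.064919254 ≈ 0.934

0.934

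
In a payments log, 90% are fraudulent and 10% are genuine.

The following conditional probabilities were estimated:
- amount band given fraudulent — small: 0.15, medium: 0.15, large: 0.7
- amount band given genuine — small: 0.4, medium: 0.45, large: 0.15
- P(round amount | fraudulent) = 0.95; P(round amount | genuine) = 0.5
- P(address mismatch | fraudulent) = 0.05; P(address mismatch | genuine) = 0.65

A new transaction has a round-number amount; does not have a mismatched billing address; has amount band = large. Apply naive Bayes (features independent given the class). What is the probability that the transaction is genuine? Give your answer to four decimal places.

0.0046

fraudulent: 0.9 × 0.7 × 0.95 × (1−0.05) = 0.568575
genuine: 0.1 × 0.15 × 0.5 × (1−0.65) = 0.002625
P(genuine | x) = 0.002625 / 0.5712 ≈ 0.0046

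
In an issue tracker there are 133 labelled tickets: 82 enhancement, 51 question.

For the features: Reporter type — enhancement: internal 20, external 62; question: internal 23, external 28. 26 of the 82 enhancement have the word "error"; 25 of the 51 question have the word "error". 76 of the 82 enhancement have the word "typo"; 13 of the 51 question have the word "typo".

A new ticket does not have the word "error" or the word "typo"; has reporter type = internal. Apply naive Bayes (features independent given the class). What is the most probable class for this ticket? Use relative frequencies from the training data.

question

enhancement: (82/133) × (20/82) × (56/82) × (6/82) ≈ 0.00751432
question: (51/133) × (23/51) × (26/51) × (38/51) ≈ 0.065689
Highest score → question.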